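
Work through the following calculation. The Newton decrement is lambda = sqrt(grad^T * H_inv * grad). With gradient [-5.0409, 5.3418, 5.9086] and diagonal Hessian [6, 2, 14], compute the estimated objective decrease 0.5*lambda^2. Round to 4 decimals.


Step 1: H is diagonal, so H^(-1) * g = [-0.8402, 2.6709, 0.422].
Step 2: g^T H^(-1) g = sum_i g_i^2 / H_ii
  = (-5.0409)^2/6 + (5.3418)^2/2 + (5.9086)^2/14
  = 4.2351 + 14.2674 + 2.4937 = 20.9962
Step 3: Objective decrease = 0.5 * g^T H^(-1) g = 10.4981


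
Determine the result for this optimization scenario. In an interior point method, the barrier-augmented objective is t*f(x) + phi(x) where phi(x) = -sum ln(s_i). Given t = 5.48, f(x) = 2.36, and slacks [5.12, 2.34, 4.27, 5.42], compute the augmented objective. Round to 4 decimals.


Step 1: Compute log-barrier.
ln values: [1.6332, 0.8502, 1.4516, 1.6901]
phi = -(1.6332 + 0.8502 + 1.4516 + 1.6901) = -5.625
Step 2: Compute augmented objective.
t*f(x) = 5.48*2.36 = 12.9328
Total = 12.9328 - 5.625 = 7.3078


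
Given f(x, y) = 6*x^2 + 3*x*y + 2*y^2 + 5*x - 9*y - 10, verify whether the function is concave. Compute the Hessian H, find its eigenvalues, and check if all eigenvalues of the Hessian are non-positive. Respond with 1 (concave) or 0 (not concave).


The Hessian of f(x,y) = 6*x^2 + 3*x*y + 2*y^2 + 5*x - 9*y - 10 is:
H = [[12, 3], [3, 4]]
Trace = 12 + 4 = 16
Determinant = 12*4 - (3)^2 = 39
Discriminant = (16)^2 - 4*39 = 100.0
Eigenvalues: lambda_1 = 3.0, lambda_2 = 13.0
The function is not concave.

0


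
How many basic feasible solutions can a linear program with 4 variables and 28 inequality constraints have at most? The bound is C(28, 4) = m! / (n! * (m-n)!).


Each vertex corresponds to some choice of n active constraints out of m, so the number of vertices is at most C(m, n) = m! / (n!(m-n)!).
m = 28, n = 4
Numerator: 28 * 27 * 26 * 25
Denominator: 4! = 24
C(28, 4) = 20475


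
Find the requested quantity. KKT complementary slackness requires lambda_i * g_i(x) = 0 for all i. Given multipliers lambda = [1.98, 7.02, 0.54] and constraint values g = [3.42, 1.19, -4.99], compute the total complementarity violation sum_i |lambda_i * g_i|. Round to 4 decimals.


KKT complementary slackness check:
lambda_1 * g_1 = 1.98 * 3.42 = 6.7716
lambda_2 * g_2 = 7.02 * 1.19 = 8.3538
lambda_3 * g_3 = 0.54 * -4.99 = -2.6946
Total violation = 6.7716 + 8.3538 + 2.6946 = 17.82


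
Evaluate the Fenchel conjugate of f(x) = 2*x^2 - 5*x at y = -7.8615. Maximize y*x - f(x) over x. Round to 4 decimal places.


f*(y) = sup_x {y*x - a*x^2 - b*x} = sup_x {(y-b)*x - a*x^2}
FOC: (y - b) - 2a*x = 0 => x* = (y - b)/(2a)
x* = (-7.8615 + 5)/(2*2) = -0.7154
f*(-7.8615) = (y-b)^2/(4a) = (-7.8615 + 5)^2/(4*2)
= 8.1882/8 = 1.0235


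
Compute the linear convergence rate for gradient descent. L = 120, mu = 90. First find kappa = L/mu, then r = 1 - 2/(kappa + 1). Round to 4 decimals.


Step 1: Compute the condition number.
kappa = L/mu = 120/90 = 1.3333
Step 2: Compute the convergence rate.
r = 1 - 2/(kappa + 1) = 1 - 2*mu/(L + mu) = (L - mu)/(L + mu) = 30/210 = 0.1429


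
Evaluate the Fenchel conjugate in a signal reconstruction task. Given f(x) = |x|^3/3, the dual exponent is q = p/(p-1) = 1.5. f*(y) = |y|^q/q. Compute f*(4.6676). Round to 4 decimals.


The conjugate exponent q satisfies 1/p + 1/q = 1.
p = 3, so q = 3/(3 - 1) = 1.5
|y|^q = 4.6676^1.5 = 10.0842
f*(4.6676) = 10.0842 / 1.5 = 6.7228


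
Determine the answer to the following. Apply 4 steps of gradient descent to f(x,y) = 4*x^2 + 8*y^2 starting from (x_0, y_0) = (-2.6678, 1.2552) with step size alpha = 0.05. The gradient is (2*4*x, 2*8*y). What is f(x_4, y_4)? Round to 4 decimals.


Gradient descent on f(x,y) = 4*x^2 + 8*y^2.
Starting point: (-2.6678, 1.2552), alpha = 0.05
Step 1: grad_x = 2*4*-2.6678 = -21.3424, grad_y = 2*8*1.2552 = 20.0832
  x_1 = -2.6678 - 0.05*-21.3424 = -1.6007
  y_1 = 1.2552 - 0.05*20.0832 = 0.251
Step 2: grad_x = 2*4*-1.6007 = -12.8054, grad_y = 2*8*0.251 = 4.0166
  x_2 = -1.6007 - 0.05*-12.8054 = -0.9604
  y_2 = 0.251 - 0.05*4.0166 = 0.0502
Step 3: grad_x = 2*4*-0.9604 = -7.6833, grad_y = 2*8*0.0502 = 0.8033
  x_3 = -0.9604 - 0.05*-7.6833 = -0.5762
  y_3 = 0.0502 - 0.05*0.8033 = 0.01
Step 4: grad_x = 2*4*-0.5762 = -4.61, grad_y = 2*8*0.01 = 0.1607
  x_4 = -0.5762 - 0.05*-4.61 = -0.3457
  y_4 = 0.01 - 0.05*0.1607 = 0.002
f(-0.3457, 0.002) = 4*(-0.3457)^2 + 8*0.002^2 = 0.4782


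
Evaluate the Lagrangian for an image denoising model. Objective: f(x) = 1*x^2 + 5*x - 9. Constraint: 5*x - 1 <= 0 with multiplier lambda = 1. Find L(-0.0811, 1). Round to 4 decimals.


Step 1: Evaluate f(x).
f(-0.0811) = 1*(-0.0811)^2 + 5*(-0.0811) - 9 = -9.3989
Step 2: Evaluate g(x).
g(-0.0811) = 5*-0.0811 - 1 = -1.4055
Step 3: Compute Lagrangian.
L = -9.3989 + 1*-1.4055 = -10.8044


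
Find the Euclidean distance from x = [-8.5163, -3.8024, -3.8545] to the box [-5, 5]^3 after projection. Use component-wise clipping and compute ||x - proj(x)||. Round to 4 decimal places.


Project each component onto [-5, 5].
clip(-8.5163) = -5.0, clip(-3.8024) = -3.8024, clip(-3.8545) = -3.8545
Projection = [-5.0, -3.8024, -3.8545]
Squared diffs: [12.3644, 0.0, 0.0]
Distance = sqrt(12.3644) = 3.5163


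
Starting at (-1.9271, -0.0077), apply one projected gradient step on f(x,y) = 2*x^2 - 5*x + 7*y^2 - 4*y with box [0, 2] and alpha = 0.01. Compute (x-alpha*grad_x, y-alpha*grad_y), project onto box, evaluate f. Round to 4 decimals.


Step 1: Compute gradient at (-1.9271, -0.0077).
grad_x = 2*2*-1.9271 - 5 = -12.7084
grad_y = 2*7*-0.0077 - 4 = -4.1078
Step 2: Gradient step.
x_raw = -1.9271 - 0.01*-12.7084 = -1.8
y_raw = -0.0077 - 0.01*-4.1078 = 0.0334
Step 3: Project onto [0, 2].
x_proj = clip(-1.8) = 0.0
y_proj = clip(0.0334) = 0.0334
Step 4: Evaluate f.
f(0.0, 0.0334) = -0.1257


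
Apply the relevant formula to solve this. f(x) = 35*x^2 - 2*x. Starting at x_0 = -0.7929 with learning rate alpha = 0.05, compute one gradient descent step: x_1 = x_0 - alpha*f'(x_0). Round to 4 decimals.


We compute the gradient at x_0 and apply the update.
f'(x) = 70*x - 2
f'(-0.7929) = 70*-0.7929 - 2 = -57.503
x_1 = -0.7929 - 0.05*-57.503 = 2.0823


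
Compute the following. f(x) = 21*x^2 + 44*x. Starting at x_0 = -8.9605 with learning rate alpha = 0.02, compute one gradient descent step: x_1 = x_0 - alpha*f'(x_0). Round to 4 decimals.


We compute the gradient at x_0 and apply the update.
f'(x) = 42*x + 44
f'(-8.9605) = 42*-8.9605 + 44 = -332.341
x_1 = -8.9605 - 0.02*-332.341 = -2.3137


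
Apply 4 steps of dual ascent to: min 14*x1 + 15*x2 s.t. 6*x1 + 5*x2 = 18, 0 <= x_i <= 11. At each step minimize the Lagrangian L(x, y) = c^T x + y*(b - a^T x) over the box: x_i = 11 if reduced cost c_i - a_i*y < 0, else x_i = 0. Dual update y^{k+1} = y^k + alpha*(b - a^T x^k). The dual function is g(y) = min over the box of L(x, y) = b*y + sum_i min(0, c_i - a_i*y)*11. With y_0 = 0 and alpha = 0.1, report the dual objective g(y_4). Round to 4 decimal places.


Dual ascent for LP: min 14*x1 + 15*x2, 6*x1 + 5*x2 = 18, 0 <= x_i <= 11
Step 1: y^k = 0.0, reduced costs: (14.0, 15.0)
  x^k = (0.0, 0.0), subgradient = b - a^T x = 18.0
  y^{k+1} = 0.0 + 0.1*18.0 = 1.8
Step 2: y^k = 1.8, reduced costs: (3.2, 6.0)
  x^k = (0.0, 0.0), subgradient = b - a^T x = 18.0
  y^{k+1} = 1.8 + 0.1*18.0 = 3.6
Step 3: y^k = 3.6, reduced costs: (-7.6, -3.0)
  x^k = (11.0, 11.0), subgradient = b - a^T x = -103.0
  y^{k+1} = 3.6 + 0.1*-103.0 = -6.7
Step 4: y^k = -6.7, reduced costs: (54.2, 48.5)
  x^k = (0.0, 0.0), subgradient = b - a^T x = 18.0
  y^{k+1} = -6.7 + 0.1*18.0 = -4.9
Dual objective at y_4 = -4.9: reduced costs (43.4, 39.5), box minimizer x = (0.0, 0.0)
g(y_4) = b*y + (c1 - a1*y)*x1 + (c2 - a2*y)*x2 = 18*(-4.9) + 43.4*0.0 + 39.5*0.0 = -88.2 + 0.0 + 0.0 = -88.2


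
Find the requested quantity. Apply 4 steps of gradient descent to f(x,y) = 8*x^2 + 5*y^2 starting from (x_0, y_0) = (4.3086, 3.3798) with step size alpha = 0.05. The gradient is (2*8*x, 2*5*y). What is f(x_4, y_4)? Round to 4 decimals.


Gradient descent on f(x,y) = 8*x^2 + 5*y^2.
Starting point: (4.3086, 3.3798), alpha = 0.05
Step 1: grad_x = 2*8*4.3086 = 68.9376, grad_y = 2*5*3.3798 = 33.798
  x_1 = 4.3086 - 0.05*68.9376 = 0.8617
  y_1 = 3.3798 - 0.05*33.798 = 1.6899
Step 2: grad_x = 2*8*0.8617 = 13.7875, grad_y = 2*5*1.6899 = 16.899
  x_2 = 0.8617 - 0.05*13.7875 = 0.1723
  y_2 = 1.6899 - 0.05*16.899 = 0.845
Step 3: grad_x = 2*8*0.1723 = 2.7575, grad_y = 2*5*0.845 = 8.4495
  x_3 = 0.1723 - 0.05*2.7575 = 0.0345
  y_3 = 0.845 - 0.05*8.4495 = 0.4225
Step 4: grad_x = 2*8*0.0345 = 0.5515, grad_y = 2*5*0.4225 = 4.2248
  x_4 = 0.0345 - 0.05*0.5515 = 0.0069
  y_4 = 0.4225 - 0.05*4.2248 = 0.2112
f(0.0069, 0.2112) = 8*0.0069^2 + 5*0.2112^2 = 0.2235


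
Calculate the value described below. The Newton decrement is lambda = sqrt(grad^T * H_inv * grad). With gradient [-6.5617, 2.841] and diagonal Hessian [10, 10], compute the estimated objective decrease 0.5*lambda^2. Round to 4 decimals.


Step 1: H is diagonal, so H^(-1) * g = [-0.6562, 0.2841].
Step 2: g^T H^(-1) g = sum_i g_i^2 / H_ii
  = (-6.5617)^2/10 + (2.841)^2/10
  = 4.3056 + 0.8071 = 5.1127
Step 3: Objective decrease = 0.5 * g^T H^(-1) g = 2.5564


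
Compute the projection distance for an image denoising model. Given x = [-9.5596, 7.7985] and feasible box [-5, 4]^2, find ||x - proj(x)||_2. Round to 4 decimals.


Project each component onto [-5, 4].
clip(-9.5596) = -5.0, clip(7.7985) = 4.0
Projection = [-5.0, 4.0]
Squared diffs: [20.79, 14.4286]
Distance = sqrt(35.2186) = 5.9345


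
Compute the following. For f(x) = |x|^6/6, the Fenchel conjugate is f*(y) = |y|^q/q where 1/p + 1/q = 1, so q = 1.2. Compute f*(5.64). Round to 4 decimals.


The conjugate exponent q satisfies 1/p + 1/q = 1.
p = 6, so q = 6/(6 - 1) = 1.2
|y|^q = 5.64^1.2 = 7.9714
f*(5.64) = 7.9714 / 1.2 = 6.6428


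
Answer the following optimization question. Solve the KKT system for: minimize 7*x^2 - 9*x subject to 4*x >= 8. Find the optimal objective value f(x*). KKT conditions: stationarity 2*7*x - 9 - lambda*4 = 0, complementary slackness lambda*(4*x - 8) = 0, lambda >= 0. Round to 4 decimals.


Step 1: Try lambda = 0 (constraint inactive).
x_unc = 9/(2*7) = 0.6429
Check: 4*0.6429 = 2.5716 < 8 -- violated!
Step 2: Constraint must be active: 4*x = 8
x* = 8/4 = 2.0
lambda = (2*7*2.0 - 9)/4 = 4.75
Step 3: Compute optimal value.
f(x*) = 7*2.0^2 - 9*2.0 = 10.0


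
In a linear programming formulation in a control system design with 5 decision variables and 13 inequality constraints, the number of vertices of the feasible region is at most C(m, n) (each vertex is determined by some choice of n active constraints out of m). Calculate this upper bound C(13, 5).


Each vertex corresponds to some choice of n active constraints out of m, so the number of vertices is at most C(m, n) = m! / (n!(m-n)!).
m = 13, n = 5
Numerator: 13 * 12 * 11 * 10 * 9
Denominator: 5! = 120
C(13, 5) = 1287


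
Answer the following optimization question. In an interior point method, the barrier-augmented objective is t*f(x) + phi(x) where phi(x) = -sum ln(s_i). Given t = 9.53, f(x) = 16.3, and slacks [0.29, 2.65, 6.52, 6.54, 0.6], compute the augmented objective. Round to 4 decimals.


Step 1: Compute log-barrier.
ln values: [-1.2379, 0.9746, 1.8749, 1.8779, -0.5108]
phi = -(-1.2379 + 0.9746 + 1.8749 + 1.8779 - 0.5108) = -2.9787
Step 2: Compute augmented objective.
t*f(x) = 9.53*16.3 = 155.339
Total = 155.339 - 2.9787 = 152.3603


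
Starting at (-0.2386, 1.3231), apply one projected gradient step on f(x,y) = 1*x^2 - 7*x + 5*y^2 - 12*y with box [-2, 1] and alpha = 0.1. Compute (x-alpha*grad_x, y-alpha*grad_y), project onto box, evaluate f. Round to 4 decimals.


Step 1: Compute gradient at (-0.2386, 1.3231).
grad_x = 2*1*-0.2386 - 7 = -7.4772
grad_y = 2*5*1.3231 - 12 = 1.231
Step 2: Gradient step.
x_raw = -0.2386 - 0.1*-7.4772 = 0.5091
y_raw = 1.3231 - 0.1*1.231 = 1.2
Step 3: Project onto [-2, 1].
x_proj = clip(0.5091) = 0.5091
y_proj = clip(1.2) = 1.0
Step 4: Evaluate f.
f(0.5091, 1.0) = -10.3046


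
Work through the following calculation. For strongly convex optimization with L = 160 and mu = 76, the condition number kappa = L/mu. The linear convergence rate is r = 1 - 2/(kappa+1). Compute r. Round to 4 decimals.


Step 1: Compute the condition number.
kappa = L/mu = 160/76 = 2.1053
Step 2: Compute the convergence rate.
r = 1 - 2/(kappa + 1) = 1 - 2*mu/(L + mu) = (L - mu)/(L + mu) = 84/236 = 0.3559


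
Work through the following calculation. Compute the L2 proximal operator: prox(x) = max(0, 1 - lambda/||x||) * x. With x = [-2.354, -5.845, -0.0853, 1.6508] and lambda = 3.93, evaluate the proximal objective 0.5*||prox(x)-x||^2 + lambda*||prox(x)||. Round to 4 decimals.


Step 1: Compute ||x||.
||x|| = 6.5144
Step 2: Compute scaling factor.
scale = max(0, 1 - 3.93/6.5144) = 0.3967
Step 3: prox(x) = [-0.9339, -2.3188, -0.0338, 0.6549]
||prox(x)|| = 2.5844
Step 4: Proximal objective.
0.5*||prox-x||^2 = 7.7225
lambda*||prox|| = 10.1567
Total = 17.8792


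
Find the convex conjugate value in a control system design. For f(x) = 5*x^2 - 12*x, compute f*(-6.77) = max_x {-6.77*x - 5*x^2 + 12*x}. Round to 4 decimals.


f*(y) = sup_x {y*x - a*x^2 - b*x} = sup_x {(y-b)*x - a*x^2}
FOC: (y - b) - 2a*x = 0 => x* = (y - b)/(2a)
x* = (-6.77 + 12)/(2*5) = 0.523
f*(-6.77) = (y-b)^2/(4a) = (-6.77 + 12)^2/(4*5)
= 27.3529/20 = 1.3676


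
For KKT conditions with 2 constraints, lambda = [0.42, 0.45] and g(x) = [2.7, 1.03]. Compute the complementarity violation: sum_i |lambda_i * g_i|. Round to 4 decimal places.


KKT complementary slackness check:
lambda_1 * g_1 = 0.42 * 2.7 = 1.134
lambda_2 * g_2 = 0.45 * 1.03 = 0.4635
Total violation = 1.134 + 0.4635 = 1.5975


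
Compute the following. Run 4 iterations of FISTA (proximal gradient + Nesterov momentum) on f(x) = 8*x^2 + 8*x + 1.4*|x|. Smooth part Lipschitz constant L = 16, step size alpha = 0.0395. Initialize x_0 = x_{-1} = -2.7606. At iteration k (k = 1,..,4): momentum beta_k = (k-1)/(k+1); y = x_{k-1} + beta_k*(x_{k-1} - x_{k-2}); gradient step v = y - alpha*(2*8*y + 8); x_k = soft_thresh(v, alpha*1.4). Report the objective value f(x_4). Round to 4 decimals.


FISTA on f(x) = 8*x^2 + 8*x + 1.4*|x|
L = 16, alpha = 0.0395
Iteration 1: beta = 0.0, y = -2.7606 + 0.0*(-2.7606 + 2.7606) = -2.7606
  grad(y) = -36.1696, v = y - alpha*grad = -1.3319
  prox(v) = soft_thresh(-1.3319, 0.0553) = -1.2766
Iteration 2: beta = 0.3333, y = -1.2766 + 0.3333*(-1.2766 + 2.7606) = -0.7819
  grad(y) = -4.511, v = y - alpha*grad = -0.6038
  prox(v) = soft_thresh(-0.6038, 0.0553) = -0.5485
Iteration 3: beta = 0.5, y = -0.5485 + 0.5*(-0.5485 + 1.2766) = -0.1844
  grad(y) = 5.05, v = y - alpha*grad = -0.3839
  prox(v) = soft_thresh(-0.3839, 0.0553) = -0.3286
Iteration 4: beta = 0.6, y = -0.3286 + 0.6*(-0.3286 + 0.5485) = -0.1966
  grad(y) = 4.8542, v = y - alpha*grad = -0.3884
  prox(v) = soft_thresh(-0.3884, 0.0553) = -0.3331
f(x_4) = 8*(-0.3331)^2 + 8*(-0.3331) + 1.4*|-0.3331| = -1.3108


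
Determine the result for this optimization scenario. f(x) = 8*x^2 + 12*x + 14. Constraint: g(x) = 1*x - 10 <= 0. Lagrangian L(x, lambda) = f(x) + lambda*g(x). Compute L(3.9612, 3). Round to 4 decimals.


Step 1: Evaluate f(x).
f(3.9612) = 8*3.9612^2 + 12*3.9612 + 14 = 187.0632
Step 2: Evaluate g(x).
g(3.9612) = 1*3.9612 - 10 = -6.0388
Step 3: Compute Lagrangian.
L = 187.0632 + 3*-6.0388 = 168.9468


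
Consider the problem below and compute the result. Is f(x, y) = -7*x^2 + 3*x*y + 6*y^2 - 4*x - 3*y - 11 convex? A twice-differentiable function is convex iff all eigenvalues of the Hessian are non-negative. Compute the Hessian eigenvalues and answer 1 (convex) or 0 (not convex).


The Hessian of f(x,y) = -7*x^2 + 3*x*y + 6*y^2 - 4*x - 3*y - 11 is:
H = [[-14, 3], [3, 12]]
Trace = -14 + 12 = -2
Determinant = -14*12 - (3)^2 = -177
Discriminant = (-2)^2 - 4*-177 = 712.0
Eigenvalues: lambda_1 = -14.3417, lambda_2 = 12.3417
The function is not convex.

0


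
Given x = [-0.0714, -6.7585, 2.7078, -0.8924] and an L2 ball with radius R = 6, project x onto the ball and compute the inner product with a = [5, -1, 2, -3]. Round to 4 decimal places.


Step 1: Compute ||x|| (intermediates to 6 decimals).
||x|| = sqrt((-0.0714)^2 + (-6.7585)^2 + 2.7078^2 + (-0.8924)^2) = 7.335597
Step 2: Project.
Since ||x|| > R, scale = R/||x|| = 6/7.335597 = 0.817929, proj(x) = scale * x
proj(x) = [-0.0584, -5.527973, 2.214788, -0.72992]
Step 3: Dot product.
a^T * proj(x) = 5*(-0.0584) - 1*(-5.527973) + 2*2.214788 - 3*(-0.72992) = 11.8553


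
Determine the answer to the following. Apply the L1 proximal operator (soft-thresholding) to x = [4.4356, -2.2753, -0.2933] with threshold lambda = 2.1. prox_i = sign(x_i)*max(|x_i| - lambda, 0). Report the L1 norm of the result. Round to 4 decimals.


Soft-thresholding with lambda = 2.1:
prox(4.4356) = sign(4.4356)*max(|4.4356| - 2.1, 0) = 2.3356
prox(-2.2753) = sign(-2.2753)*max(|-2.2753| - 2.1, 0) = -0.1753
prox(-0.2933) = sign(-0.2933)*max(|-0.2933| - 2.1, 0) = 0.0
prox(x) = [2.3356, -0.1753, 0.0]
||prox(x)||_1 = 2.3356 + 0.1753 + 0.0 = 2.5109


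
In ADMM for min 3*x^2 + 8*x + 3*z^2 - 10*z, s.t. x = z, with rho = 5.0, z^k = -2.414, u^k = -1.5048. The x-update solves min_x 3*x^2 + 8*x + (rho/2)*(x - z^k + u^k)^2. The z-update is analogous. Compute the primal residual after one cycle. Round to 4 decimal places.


ADMM iteration with rho = 5.0, z^k = -2.414, u^k = -1.5048
Step 1: x-update.
Minimize 3*x^2 + 8*x + (5.0/2)*(x + 2.414 - 1.5048)^2
FOC: (2*3 + 5.0)*x = -8 + 5.0*(-2.414 + 1.5048)
x^{k+1} = -1.1405
Step 2: z-update.
Minimize 3*z^2 - 10*z + (5.0/2)*(-1.1405 - z - 1.5048)^2
FOC: (2*3 + 5.0)*z = 10 + 5.0*(-1.1405 - 1.5048)
z^{k+1} = -0.2933
Step 3: u-update.
u^{k+1} = -1.5048 - 1.1405 + 0.2933 = -2.352
Step 4: Primal residual = |-1.1405 + 0.2933| = 0.8472


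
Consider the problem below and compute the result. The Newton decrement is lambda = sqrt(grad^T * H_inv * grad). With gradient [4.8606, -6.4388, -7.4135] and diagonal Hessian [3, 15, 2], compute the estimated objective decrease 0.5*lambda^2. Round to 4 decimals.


Step 1: H is diagonal, so H^(-1) * g = [1.6202, -0.4293, -3.7068].
Step 2: g^T H^(-1) g = sum_i g_i^2 / H_ii
  = (4.8606)^2/3 + (-6.4388)^2/15 + (-7.4135)^2/2
  = 7.8751 + 2.7639 + 27.48 = 38.119
Step 3: Objective decrease = 0.5 * g^T H^(-1) g = 19.0595


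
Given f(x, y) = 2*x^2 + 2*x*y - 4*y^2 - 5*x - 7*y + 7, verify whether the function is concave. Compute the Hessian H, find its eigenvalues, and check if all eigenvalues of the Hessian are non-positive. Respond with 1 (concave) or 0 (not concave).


The Hessian of f(x,y) = 2*x^2 + 2*x*y - 4*y^2 - 5*x - 7*y + 7 is:
H = [[4, 2], [2, -8]]
Trace = 4 - 8 = -4
Determinant = 4*-8 - (2)^2 = -36
Discriminant = (-4)^2 - 4*-36 = 160.0
Eigenvalues: lambda_1 = -8.3246, lambda_2 = 4.3246
The function is not concave.

0


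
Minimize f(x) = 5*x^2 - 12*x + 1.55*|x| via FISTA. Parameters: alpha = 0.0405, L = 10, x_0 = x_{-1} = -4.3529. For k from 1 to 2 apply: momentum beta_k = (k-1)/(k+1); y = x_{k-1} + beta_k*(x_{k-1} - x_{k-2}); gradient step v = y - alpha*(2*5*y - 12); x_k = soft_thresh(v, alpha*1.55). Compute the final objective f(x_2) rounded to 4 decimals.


FISTA on f(x) = 5*x^2 - 12*x + 1.55*|x|
L = 10, alpha = 0.0405
Iteration 1: beta = 0.0, y = -4.3529 + 0.0*(-4.3529 + 4.3529) = -4.3529
  grad(y) = -55.529, v = y - alpha*grad = -2.104
  prox(v) = soft_thresh(-2.104, 0.0628) = -2.0412
Iteration 2: beta = 0.3333, y = -2.0412 + 0.3333*(-2.0412 + 4.3529) = -1.2706
  grad(y) = -24.7063, v = y - alpha*grad = -0.27
  prox(v) = soft_thresh(-0.27, 0.0628) = -0.2073
f(x_2) = 5*(-0.2073)^2 - 12*(-0.2073) + 1.55*|-0.2073| = 3.023


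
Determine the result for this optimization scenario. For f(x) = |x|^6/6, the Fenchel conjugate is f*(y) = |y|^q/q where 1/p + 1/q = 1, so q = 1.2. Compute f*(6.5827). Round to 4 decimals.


The conjugate exponent q satisfies 1/p + 1/q = 1.
p = 6, so q = 6/(6 - 1) = 1.2
|y|^q = 6.5827^1.2 = 9.5959
f*(6.5827) = 9.5959 / 1.2 = 7.9966


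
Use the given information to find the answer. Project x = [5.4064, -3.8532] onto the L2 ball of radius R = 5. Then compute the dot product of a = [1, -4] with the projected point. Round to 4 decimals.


Step 1: Compute ||x|| (intermediates to 6 decimals).
||x|| = sqrt(5.4064^2 + (-3.8532)^2) = 6.638999
Step 2: Project.
Since ||x|| > R, scale = R/||x|| = 5/6.638999 = 0.753126, proj(x) = scale * x
proj(x) = [4.0717, -2.901945]
Step 3: Dot product.
a^T * proj(x) = 1*4.0717 - 4*(-2.901945) = 15.6795


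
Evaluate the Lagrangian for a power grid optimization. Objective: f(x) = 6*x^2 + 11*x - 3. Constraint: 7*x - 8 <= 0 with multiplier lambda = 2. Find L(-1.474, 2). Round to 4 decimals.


Step 1: Evaluate f(x).
f(-1.474) = 6*(-1.474)^2 + 11*(-1.474) - 3 = -6.1779
Step 2: Evaluate g(x).
g(-1.474) = 7*-1.474 - 8 = -18.318
Step 3: Compute Lagrangian.
L = -6.1779 + 2*-18.318 = -42.8139


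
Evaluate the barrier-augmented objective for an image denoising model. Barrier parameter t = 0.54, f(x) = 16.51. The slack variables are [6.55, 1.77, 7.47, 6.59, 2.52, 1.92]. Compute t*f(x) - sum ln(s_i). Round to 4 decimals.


Step 1: Compute log-barrier.
ln values: [1.8795, 0.571, 2.0109, 1.8856, 0.9243, 0.6523]
phi = -(1.8795 + 0.571 + 2.0109 + 1.8856 + 0.9243 + 0.6523) = -7.9235
Step 2: Compute augmented objective.
t*f(x) = 0.54*16.51 = 8.9154
Total = 8.9154 - 7.9235 = 0.9919


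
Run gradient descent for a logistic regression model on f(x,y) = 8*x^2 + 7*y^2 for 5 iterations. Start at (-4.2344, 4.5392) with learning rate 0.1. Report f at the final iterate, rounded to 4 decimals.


Gradient descent on f(x,y) = 8*x^2 + 7*y^2.
Starting point: (-4.2344, 4.5392), alpha = 0.1
Step 1: grad_x = 2*8*-4.2344 = -67.7504, grad_y = 2*7*4.5392 = 63.5488
  x_1 = -4.2344 - 0.1*-67.7504 = 2.5406
  y_1 = 4.5392 - 0.1*63.5488 = -1.8157
Step 2: grad_x = 2*8*2.5406 = 40.6502, grad_y = 2*7*-1.8157 = -25.4195
  x_2 = 2.5406 - 0.1*40.6502 = -1.5244
  y_2 = -1.8157 - 0.1*-25.4195 = 0.7263
Step 3: grad_x = 2*8*-1.5244 = -24.3901, grad_y = 2*7*0.7263 = 10.1678
  x_3 = -1.5244 - 0.1*-24.3901 = 0.9146
  y_3 = 0.7263 - 0.1*10.1678 = -0.2905
Step 4: grad_x = 2*8*0.9146 = 14.6341, grad_y = 2*7*-0.2905 = -4.0671
  x_4 = 0.9146 - 0.1*14.6341 = -0.5488
  y_4 = -0.2905 - 0.1*-4.0671 = 0.1162
Step 5: grad_x = 2*8*-0.5488 = -8.7805, grad_y = 2*7*0.1162 = 1.6268
  x_5 = -0.5488 - 0.1*-8.7805 = 0.3293
  y_5 = 0.1162 - 0.1*1.6268 = -0.0465
f(0.3293, -0.0465) = 8*0.3293^2 + 7*(-0.0465)^2 = 0.8825


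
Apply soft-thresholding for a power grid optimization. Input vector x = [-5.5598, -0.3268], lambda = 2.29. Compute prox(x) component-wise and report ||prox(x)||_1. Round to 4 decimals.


Soft-thresholding with lambda = 2.29:
prox(-5.5598) = sign(-5.5598)*max(|-5.5598| - 2.29, 0) = -3.2698
prox(-0.3268) = sign(-0.3268)*max(|-0.3268| - 2.29, 0) = 0.0
prox(x) = [-3.2698, 0.0]
||prox(x)||_1 = 3.2698 + 0.0 = 3.2698


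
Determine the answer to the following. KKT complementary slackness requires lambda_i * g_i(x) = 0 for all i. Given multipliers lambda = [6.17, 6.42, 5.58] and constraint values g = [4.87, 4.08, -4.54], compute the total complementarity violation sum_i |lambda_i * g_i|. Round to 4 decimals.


KKT complementary slackness check:
lambda_1 * g_1 = 6.17 * 4.87 = 30.0479
lambda_2 * g_2 = 6.42 * 4.08 = 26.1936
lambda_3 * g_3 = 5.58 * -4.54 = -25.3332
Total violation = 30.0479 + 26.1936 + 25.3332 = 81.5747


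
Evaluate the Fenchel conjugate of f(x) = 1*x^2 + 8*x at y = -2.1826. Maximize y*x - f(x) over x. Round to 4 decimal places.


f*(y) = sup_x {y*x - a*x^2 - b*x} = sup_x {(y-b)*x - a*x^2}
FOC: (y - b) - 2a*x = 0 => x* = (y - b)/(2a)
x* = (-2.1826 - 8)/(2*1) = -5.0913
f*(-2.1826) = (y-b)^2/(4a) = (-2.1826 - 8)^2/(4*1)
= 103.6853/4 = 25.9213


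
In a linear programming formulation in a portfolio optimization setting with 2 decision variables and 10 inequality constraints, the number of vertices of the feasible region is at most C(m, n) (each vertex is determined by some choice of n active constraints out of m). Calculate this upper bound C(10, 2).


Each vertex corresponds to some choice of n active constraints out of m, so the number of vertices is at most C(m, n) = m! / (n!(m-n)!).
m = 10, n = 2
Numerator: 10 * 9
Denominator: 2! = 2
C(10, 2) = 45


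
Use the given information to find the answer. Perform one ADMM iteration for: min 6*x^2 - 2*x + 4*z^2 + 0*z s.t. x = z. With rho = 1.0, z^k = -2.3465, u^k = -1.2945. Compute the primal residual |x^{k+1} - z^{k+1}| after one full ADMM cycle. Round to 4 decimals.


ADMM iteration with rho = 1.0, z^k = -2.3465, u^k = -1.2945
Step 1: x-update.
Minimize 6*x^2 - 2*x + (1.0/2)*(x + 2.3465 - 1.2945)^2
FOC: (2*6 + 1.0)*x = 2 + 1.0*(-2.3465 + 1.2945)
x^{k+1} = 0.0729
Step 2: z-update.
Minimize 4*z^2 + 0*z + (1.0/2)*(0.0729 - z - 1.2945)^2
FOC: (2*4 + 1.0)*z = 0 + 1.0*(0.0729 - 1.2945)
z^{k+1} = -0.1357
Step 3: u-update.
u^{k+1} = -1.2945 + 0.0729 + 0.1357 = -1.0858
Step 4: Primal residual = |0.0729 + 0.1357| = 0.2087


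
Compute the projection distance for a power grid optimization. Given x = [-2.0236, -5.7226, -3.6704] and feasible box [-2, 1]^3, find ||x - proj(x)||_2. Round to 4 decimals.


Project each component onto [-2, 1].
clip(-2.0236) = -2.0, clip(-5.7226) = -2.0, clip(-3.6704) = -2.0
Projection = [-2.0, -2.0, -2.0]
Squared diffs: [0.0006, 13.8578, 2.7902]
Distance = sqrt(16.6486) = 4.0803


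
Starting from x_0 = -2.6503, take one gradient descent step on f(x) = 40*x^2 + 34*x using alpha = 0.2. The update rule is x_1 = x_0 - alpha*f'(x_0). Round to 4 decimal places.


We compute the gradient at x_0 and apply the update.
f'(x) = 80*x + 34
f'(-2.6503) = 80*-2.6503 + 34 = -178.024
x_1 = -2.6503 - 0.2*-178.024 = 32.9545


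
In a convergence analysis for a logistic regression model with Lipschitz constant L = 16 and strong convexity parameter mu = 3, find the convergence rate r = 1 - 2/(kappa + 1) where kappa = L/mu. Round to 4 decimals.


Step 1: Compute the condition number.
kappa = L/mu = 16/3 = 5.3333
Step 2: Compute the convergence rate.
r = 1 - 2/(kappa + 1) = 1 - 2*mu/(L + mu) = (L - mu)/(L + mu) = 13/19 = 0.6842


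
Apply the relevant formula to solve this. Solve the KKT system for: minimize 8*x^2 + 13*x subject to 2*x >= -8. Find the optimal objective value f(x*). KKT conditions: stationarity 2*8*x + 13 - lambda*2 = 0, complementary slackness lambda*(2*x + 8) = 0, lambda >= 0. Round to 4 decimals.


Step 1: Try lambda = 0 (constraint inactive).
Stationarity: 2*8*x + 13 = 0
x* = -13/(2*8) = -0.8125
Check constraint: 2*-0.8125 = -1.625 >= -8 -- satisfied.
Step 2: Compute optimal value.
f(x*) = 8*(-0.8125)^2 + 13*(-0.8125) = -5.2813


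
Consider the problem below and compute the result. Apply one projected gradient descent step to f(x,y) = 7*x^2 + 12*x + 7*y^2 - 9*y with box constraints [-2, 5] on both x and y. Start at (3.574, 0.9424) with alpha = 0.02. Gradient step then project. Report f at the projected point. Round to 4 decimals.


Step 1: Compute gradient at (3.574, 0.9424).
grad_x = 2*7*3.574 + 12 = 62.036
grad_y = 2*7*0.9424 - 9 = 4.1936
Step 2: Gradient step.
x_raw = 3.574 - 0.02*62.036 = 2.3333
y_raw = 0.9424 - 0.02*4.1936 = 0.8585
Step 3: Project onto [-2, 5].
x_proj = clip(2.3333) = 2.3333
y_proj = clip(0.8585) = 0.8585
Step 4: Evaluate f.
f(2.3333, 0.8585) = 63.5415


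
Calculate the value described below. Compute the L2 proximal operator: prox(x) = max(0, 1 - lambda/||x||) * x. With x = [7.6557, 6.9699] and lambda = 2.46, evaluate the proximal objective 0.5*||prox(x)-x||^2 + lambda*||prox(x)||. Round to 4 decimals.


Step 1: Compute ||x||.
||x|| = 10.3532
Step 2: Compute scaling factor.
scale = max(0, 1 - 2.46/10.3532) = 0.7624
Step 3: prox(x) = [5.8367, 5.3138]
||prox(x)|| = 7.8932
Step 4: Proximal objective.
0.5*||prox-x||^2 = 3.0258
lambda*||prox|| = 19.4173
Total = 22.4431


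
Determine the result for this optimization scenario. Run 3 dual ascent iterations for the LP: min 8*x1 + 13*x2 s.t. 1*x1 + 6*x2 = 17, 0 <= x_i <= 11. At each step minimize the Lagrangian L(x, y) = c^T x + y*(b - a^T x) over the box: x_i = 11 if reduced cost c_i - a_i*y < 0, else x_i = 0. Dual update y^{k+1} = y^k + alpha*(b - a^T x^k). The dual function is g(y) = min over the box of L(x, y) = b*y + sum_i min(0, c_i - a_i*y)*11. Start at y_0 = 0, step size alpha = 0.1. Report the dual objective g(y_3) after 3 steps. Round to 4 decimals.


Dual ascent for LP: min 8*x1 + 13*x2, 1*x1 + 6*x2 = 17, 0 <= x_i <= 11
Step 1: y^k = 0.0, reduced costs: (8.0, 13.0)
  x^k = (0.0, 0.0), subgradient = b - a^T x = 17.0
  y^{k+1} = 0.0 + 0.1*17.0 = 1.7
Step 2: y^k = 1.7, reduced costs: (6.3, 2.8)
  x^k = (0.0, 0.0), subgradient = b - a^T x = 17.0
  y^{k+1} = 1.7 + 0.1*17.0 = 3.4
Step 3: y^k = 3.4, reduced costs: (4.6, -7.4)
  x^k = (0.0, 11.0), subgradient = b - a^T x = -49.0
  y^{k+1} = 3.4 + 0.1*-49.0 = -1.5
Dual objective at y_3 = -1.5: reduced costs (9.5, 22.0), box minimizer x = (0.0, 0.0)
g(y_3) = b*y + (c1 - a1*y)*x1 + (c2 - a2*y)*x2 = 17*(-1.5) + 9.5*0.0 + 22.0*0.0 = -25.5 + 0.0 + 0.0 = -25.5


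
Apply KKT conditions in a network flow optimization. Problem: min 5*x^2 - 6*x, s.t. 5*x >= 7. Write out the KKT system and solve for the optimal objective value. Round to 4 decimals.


Step 1: Try lambda = 0 (constraint inactive).
x_unc = 6/(2*5) = 0.6
Check: 5*0.6 = 3.0 < 7 -- violated!
Step 2: Constraint must be active: 5*x = 7
x* = 7/5 = 1.4
lambda = (2*5*1.4 - 6)/5 = 1.6
Step 3: Compute optimal value.
f(x*) = 5*1.4^2 - 6*1.4 = 1.4


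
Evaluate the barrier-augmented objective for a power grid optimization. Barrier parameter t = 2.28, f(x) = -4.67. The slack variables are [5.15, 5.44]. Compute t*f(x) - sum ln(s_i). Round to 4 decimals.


Step 1: Compute log-barrier.
ln values: [1.639, 1.6938]
phi = -(1.639 + 1.6938) = -3.3328
Step 2: Compute augmented objective.
t*f(x) = 2.28*-4.67 = -10.6476
Total = -10.6476 - 3.3328 = -13.9804


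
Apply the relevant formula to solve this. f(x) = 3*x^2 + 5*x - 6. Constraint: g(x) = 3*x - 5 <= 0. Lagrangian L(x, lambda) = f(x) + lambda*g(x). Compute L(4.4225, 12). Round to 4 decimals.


Step 1: Evaluate f(x).
f(4.4225) = 3*4.4225^2 + 5*4.4225 - 6 = 74.788
Step 2: Evaluate g(x).
g(4.4225) = 3*4.4225 - 5 = 8.2675
Step 3: Compute Lagrangian.
L = 74.788 + 12*8.2675 = 173.998


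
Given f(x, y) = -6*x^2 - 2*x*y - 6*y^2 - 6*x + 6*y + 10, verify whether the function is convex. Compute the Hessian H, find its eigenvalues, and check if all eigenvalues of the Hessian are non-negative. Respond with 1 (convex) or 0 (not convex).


The Hessian of f(x,y) = -6*x^2 - 2*x*y - 6*y^2 - 6*x + 6*y + 10 is:
H = [[-12, -2], [-2, -12]]
Trace = -12 - 12 = -24
Determinant = -12*-12 - (-2)^2 = 140
Discriminant = (-24)^2 - 4*140 = 16.0
Eigenvalues: lambda_1 = -14.0, lambda_2 = -10.0
The function is not convex.

0


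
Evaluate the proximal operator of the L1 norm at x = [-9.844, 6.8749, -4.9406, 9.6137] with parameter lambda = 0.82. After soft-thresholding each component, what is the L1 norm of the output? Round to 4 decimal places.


Soft-thresholding with lambda = 0.82:
prox(-9.844) = sign(-9.844)*max(|-9.844| - 0.82, 0) = -9.024
prox(6.8749) = sign(6.8749)*max(|6.8749| - 0.82, 0) = 6.0549
prox(-4.9406) = sign(-4.9406)*max(|-4.9406| - 0.82, 0) = -4.1206
prox(9.6137) = sign(9.6137)*max(|9.6137| - 0.82, 0) = 8.7937
prox(x) = [-9.024, 6.0549, -4.1206, 8.7937]
||prox(x)||_1 = 9.024 + 6.0549 + 4.1206 + 8.7937 = 27.9932


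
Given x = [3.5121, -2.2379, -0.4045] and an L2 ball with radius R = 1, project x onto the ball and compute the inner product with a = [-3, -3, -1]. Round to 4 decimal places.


Step 1: Compute ||x|| (intermediates to 6 decimals).
||x|| = sqrt(3.5121^2 + (-2.2379)^2 + (-0.4045)^2) = 4.184096
Step 2: Project.
Since ||x|| > R, scale = R/||x|| = 1/4.184096 = 0.239, proj(x) = scale * x
proj(x) = [0.839392, -0.534858, -0.096676]
Step 3: Dot product.
a^T * proj(x) = -3*0.839392 - 3*(-0.534858) - 1*(-0.096676) = -0.8169


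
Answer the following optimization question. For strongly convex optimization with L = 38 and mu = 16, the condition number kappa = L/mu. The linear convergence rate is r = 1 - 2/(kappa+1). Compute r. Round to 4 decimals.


Step 1: Compute the condition number.
kappa = L/mu = 38/16 = 2.375
Step 2: Compute the convergence rate.
r = 1 - 2/(kappa + 1) = 1 - 2*mu/(L + mu) = (L - mu)/(L + mu) = 22/54 = 0.4074


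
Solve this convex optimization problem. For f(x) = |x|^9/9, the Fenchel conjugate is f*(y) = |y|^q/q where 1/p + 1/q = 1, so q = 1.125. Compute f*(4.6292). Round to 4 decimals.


The conjugate exponent q satisfies 1/p + 1/q = 1.
p = 9, so q = 9/(9 - 1) = 1.125
|y|^q = 4.6292^1.125 = 5.6065
f*(4.6292) = 5.6065 / 1.125 = 4.9836


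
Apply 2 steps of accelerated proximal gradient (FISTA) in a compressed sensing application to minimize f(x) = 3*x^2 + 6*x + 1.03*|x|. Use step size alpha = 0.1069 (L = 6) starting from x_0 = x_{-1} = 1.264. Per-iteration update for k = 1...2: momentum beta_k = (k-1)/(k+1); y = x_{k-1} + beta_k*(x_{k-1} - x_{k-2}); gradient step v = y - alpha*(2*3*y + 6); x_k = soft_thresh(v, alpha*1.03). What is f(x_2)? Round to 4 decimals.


FISTA on f(x) = 3*x^2 + 6*x + 1.03*|x|
L = 6, alpha = 0.1069
Iteration 1: beta = 0.0, y = 1.264 + 0.0*(1.264 - 1.264) = 1.264
  grad(y) = 13.584, v = y - alpha*grad = -0.1881
  prox(v) = soft_thresh(-0.1881, 0.1101) = -0.078
Iteration 2: beta = 0.3333, y = -0.078 + 0.3333*(-0.078 - 1.264) = -0.5254
  grad(y) = 2.8478, v = y - alpha*grad = -0.8298
  prox(v) = soft_thresh(-0.8298, 0.1101) = -0.7197
f(x_2) = 3*(-0.7197)^2 + 6*(-0.7197) + 1.03*|-0.7197| = -2.023


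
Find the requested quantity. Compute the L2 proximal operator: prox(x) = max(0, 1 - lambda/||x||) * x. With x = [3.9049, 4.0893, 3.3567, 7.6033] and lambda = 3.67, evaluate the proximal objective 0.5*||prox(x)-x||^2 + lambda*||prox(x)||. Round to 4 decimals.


Step 1: Compute ||x||.
||x|| = 10.0523
Step 2: Compute scaling factor.
scale = max(0, 1 - 3.67/10.0523) = 0.6349
Step 3: prox(x) = [2.4793, 2.5963, 2.1312, 4.8274]
||prox(x)|| = 6.3823
Step 4: Proximal objective.
0.5*||prox-x||^2 = 6.7345
lambda*||prox|| = 23.423
Total = 30.1574


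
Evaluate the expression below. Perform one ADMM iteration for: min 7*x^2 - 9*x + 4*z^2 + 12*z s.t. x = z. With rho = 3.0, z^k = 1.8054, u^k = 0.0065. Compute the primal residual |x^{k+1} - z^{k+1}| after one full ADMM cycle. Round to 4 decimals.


ADMM iteration with rho = 3.0, z^k = 1.8054, u^k = 0.0065
Step 1: x-update.
Minimize 7*x^2 - 9*x + (3.0/2)*(x - 1.8054 + 0.0065)^2
FOC: (2*7 + 3.0)*x = 9 + 3.0*(1.8054 - 0.0065)
x^{k+1} = 0.8469
Step 2: z-update.
Minimize 4*z^2 + 12*z + (3.0/2)*(0.8469 - z + 0.0065)^2
FOC: (2*4 + 3.0)*z = -12 + 3.0*(0.8469 + 0.0065)
z^{k+1} = -0.8582
Step 3: u-update.
u^{k+1} = 0.0065 + 0.8469 + 0.8582 = 1.7115
Step 4: Primal residual = |0.8469 + 0.8582| = 1.705


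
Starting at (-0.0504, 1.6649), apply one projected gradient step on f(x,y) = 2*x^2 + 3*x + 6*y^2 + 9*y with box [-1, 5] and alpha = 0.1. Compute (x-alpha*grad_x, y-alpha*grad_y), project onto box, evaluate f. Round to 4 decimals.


Step 1: Compute gradient at (-0.0504, 1.6649).
grad_x = 2*2*-0.0504 + 3 = 2.7984
grad_y = 2*6*1.6649 + 9 = 28.9788
Step 2: Gradient step.
x_raw = -0.0504 - 0.1*2.7984 = -0.3302
y_raw = 1.6649 - 0.1*28.9788 = -1.233
Step 3: Project onto [-1, 5].
x_proj = clip(-0.3302) = -0.3302
y_proj = clip(-1.233) = -1.0
Step 4: Evaluate f.
f(-0.3302, -1.0) = -3.7726


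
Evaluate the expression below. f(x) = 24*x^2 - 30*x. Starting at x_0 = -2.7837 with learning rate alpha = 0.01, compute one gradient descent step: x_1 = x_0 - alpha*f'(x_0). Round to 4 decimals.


We compute the gradient at x_0 and apply the update.
f'(x) = 48*x - 30
f'(-2.7837) = 48*-2.7837 - 30 = -163.6176
x_1 = -2.7837 - 0.01*-163.6176 = -1.1475


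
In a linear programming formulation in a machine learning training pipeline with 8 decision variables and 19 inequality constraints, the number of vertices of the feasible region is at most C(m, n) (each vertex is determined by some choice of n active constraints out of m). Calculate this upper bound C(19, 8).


Each vertex corresponds to some choice of n active constraints out of m, so the number of vertices is at most C(m, n) = m! / (n!(m-n)!).
m = 19, n = 8
Numerator: 19 * 18 * 17 * 16 * 15 * 14 * 13 * 12
Denominator: 8! = 40320
C(19, 8) = 75582


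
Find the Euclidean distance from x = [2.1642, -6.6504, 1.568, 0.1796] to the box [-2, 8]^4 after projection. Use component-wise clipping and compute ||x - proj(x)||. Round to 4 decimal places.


Project each component onto [-2, 8].
clip(2.1642) = 2.1642, clip(-6.6504) = -2.0, clip(1.568) = 1.568, clip(0.1796) = 0.1796
Projection = [2.1642, -2.0, 1.568, 0.1796]
Squared diffs: [0.0, 21.6262, 0.0, 0.0]
Distance = sqrt(21.6262) = 4.6504


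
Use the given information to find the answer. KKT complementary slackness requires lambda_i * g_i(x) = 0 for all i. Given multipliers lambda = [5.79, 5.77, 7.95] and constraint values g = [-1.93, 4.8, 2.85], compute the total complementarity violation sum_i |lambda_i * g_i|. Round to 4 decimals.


KKT complementary slackness check:
lambda_1 * g_1 = 5.79 * -1.93 = -11.1747
lambda_2 * g_2 = 5.77 * 4.8 = 27.696
lambda_3 * g_3 = 7.95 * 2.85 = 22.6575
Total violation = 11.1747 + 27.696 + 22.6575 = 61.5282


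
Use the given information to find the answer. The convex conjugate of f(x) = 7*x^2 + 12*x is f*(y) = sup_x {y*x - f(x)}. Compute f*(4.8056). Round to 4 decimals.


f*(y) = sup_x {y*x - a*x^2 - b*x} = sup_x {(y-b)*x - a*x^2}
FOC: (y - b) - 2a*x = 0 => x* = (y - b)/(2a)
x* = (4.8056 - 12)/(2*7) = -0.5139
f*(4.8056) = (y-b)^2/(4a) = (4.8056 - 12)^2/(4*7)
= 51.7594/28 = 1.8485


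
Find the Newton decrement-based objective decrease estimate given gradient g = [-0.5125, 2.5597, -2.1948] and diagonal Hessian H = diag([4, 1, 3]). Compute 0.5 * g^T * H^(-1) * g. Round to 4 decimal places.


Step 1: H is diagonal, so H^(-1) * g = [-0.1281, 2.5597, -0.7316].
Step 2: g^T H^(-1) g = sum_i g_i^2 / H_ii
  = (-0.5125)^2/4 + (2.5597)^2/1 + (-2.1948)^2/3
  = 0.0657 + 6.5521 + 1.6057 = 8.2234
Step 3: Objective decrease = 0.5 * g^T H^(-1) g = 4.1117


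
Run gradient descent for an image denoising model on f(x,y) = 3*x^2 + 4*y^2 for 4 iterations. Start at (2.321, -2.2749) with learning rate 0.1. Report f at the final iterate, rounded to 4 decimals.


Gradient descent on f(x,y) = 3*x^2 + 4*y^2.
Starting point: (2.321, -2.2749), alpha = 0.1
Step 1: grad_x = 2*3*2.321 = 13.926, grad_y = 2*4*-2.2749 = -18.1992
  x_1 = 2.321 - 0.1*13.926 = 0.9284
  y_1 = -2.2749 - 0.1*-18.1992 = -0.455
Step 2: grad_x = 2*3*0.9284 = 5.5704, grad_y = 2*4*-0.455 = -3.6398
  x_2 = 0.9284 - 0.1*5.5704 = 0.3714
  y_2 = -0.455 - 0.1*-3.6398 = -0.091
Step 3: grad_x = 2*3*0.3714 = 2.2282, grad_y = 2*4*-0.091 = -0.728
  x_3 = 0.3714 - 0.1*2.2282 = 0.1485
  y_3 = -0.091 - 0.1*-0.728 = -0.0182
Step 4: grad_x = 2*3*0.1485 = 0.8913, grad_y = 2*4*-0.0182 = -0.1456
  x_4 = 0.1485 - 0.1*0.8913 = 0.0594
  y_4 = -0.0182 - 0.1*-0.1456 = -0.0036
f(0.0594, -0.0036) = 3*0.0594^2 + 4*(-0.0036)^2 = 0.0106


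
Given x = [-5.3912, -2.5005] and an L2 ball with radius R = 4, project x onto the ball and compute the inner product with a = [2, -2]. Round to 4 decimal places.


Step 1: Compute ||x|| (intermediates to 6 decimals).
||x|| = sqrt((-5.3912)^2 + (-2.5005)^2) = 5.942856
Step 2: Project.
Since ||x|| > R, scale = R/||x|| = 4/5.942856 = 0.673077, proj(x) = scale * x
proj(x) = [-3.628693, -1.683029]
Step 3: Dot product.
a^T * proj(x) = 2*(-3.628693) - 2*(-1.683029) = -3.8913


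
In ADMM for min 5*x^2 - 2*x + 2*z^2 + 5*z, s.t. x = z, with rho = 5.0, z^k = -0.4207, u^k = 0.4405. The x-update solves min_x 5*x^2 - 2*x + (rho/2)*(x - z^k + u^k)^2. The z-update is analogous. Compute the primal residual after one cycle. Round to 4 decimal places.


ADMM iteration with rho = 5.0, z^k = -0.4207, u^k = 0.4405
Step 1: x-update.
Minimize 5*x^2 - 2*x + (5.0/2)*(x + 0.4207 + 0.4405)^2
FOC: (2*5 + 5.0)*x = 2 + 5.0*(-0.4207 - 0.4405)
x^{k+1} = -0.1537
Step 2: z-update.
Minimize 2*z^2 + 5*z + (5.0/2)*(-0.1537 - z + 0.4405)^2
FOC: (2*2 + 5.0)*z = -5 + 5.0*(-0.1537 + 0.4405)
z^{k+1} = -0.3962
Step 3: u-update.
u^{k+1} = 0.4405 - 0.1537 + 0.3962 = 0.683
Step 4: Primal residual = |-0.1537 + 0.3962| = 0.2425
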